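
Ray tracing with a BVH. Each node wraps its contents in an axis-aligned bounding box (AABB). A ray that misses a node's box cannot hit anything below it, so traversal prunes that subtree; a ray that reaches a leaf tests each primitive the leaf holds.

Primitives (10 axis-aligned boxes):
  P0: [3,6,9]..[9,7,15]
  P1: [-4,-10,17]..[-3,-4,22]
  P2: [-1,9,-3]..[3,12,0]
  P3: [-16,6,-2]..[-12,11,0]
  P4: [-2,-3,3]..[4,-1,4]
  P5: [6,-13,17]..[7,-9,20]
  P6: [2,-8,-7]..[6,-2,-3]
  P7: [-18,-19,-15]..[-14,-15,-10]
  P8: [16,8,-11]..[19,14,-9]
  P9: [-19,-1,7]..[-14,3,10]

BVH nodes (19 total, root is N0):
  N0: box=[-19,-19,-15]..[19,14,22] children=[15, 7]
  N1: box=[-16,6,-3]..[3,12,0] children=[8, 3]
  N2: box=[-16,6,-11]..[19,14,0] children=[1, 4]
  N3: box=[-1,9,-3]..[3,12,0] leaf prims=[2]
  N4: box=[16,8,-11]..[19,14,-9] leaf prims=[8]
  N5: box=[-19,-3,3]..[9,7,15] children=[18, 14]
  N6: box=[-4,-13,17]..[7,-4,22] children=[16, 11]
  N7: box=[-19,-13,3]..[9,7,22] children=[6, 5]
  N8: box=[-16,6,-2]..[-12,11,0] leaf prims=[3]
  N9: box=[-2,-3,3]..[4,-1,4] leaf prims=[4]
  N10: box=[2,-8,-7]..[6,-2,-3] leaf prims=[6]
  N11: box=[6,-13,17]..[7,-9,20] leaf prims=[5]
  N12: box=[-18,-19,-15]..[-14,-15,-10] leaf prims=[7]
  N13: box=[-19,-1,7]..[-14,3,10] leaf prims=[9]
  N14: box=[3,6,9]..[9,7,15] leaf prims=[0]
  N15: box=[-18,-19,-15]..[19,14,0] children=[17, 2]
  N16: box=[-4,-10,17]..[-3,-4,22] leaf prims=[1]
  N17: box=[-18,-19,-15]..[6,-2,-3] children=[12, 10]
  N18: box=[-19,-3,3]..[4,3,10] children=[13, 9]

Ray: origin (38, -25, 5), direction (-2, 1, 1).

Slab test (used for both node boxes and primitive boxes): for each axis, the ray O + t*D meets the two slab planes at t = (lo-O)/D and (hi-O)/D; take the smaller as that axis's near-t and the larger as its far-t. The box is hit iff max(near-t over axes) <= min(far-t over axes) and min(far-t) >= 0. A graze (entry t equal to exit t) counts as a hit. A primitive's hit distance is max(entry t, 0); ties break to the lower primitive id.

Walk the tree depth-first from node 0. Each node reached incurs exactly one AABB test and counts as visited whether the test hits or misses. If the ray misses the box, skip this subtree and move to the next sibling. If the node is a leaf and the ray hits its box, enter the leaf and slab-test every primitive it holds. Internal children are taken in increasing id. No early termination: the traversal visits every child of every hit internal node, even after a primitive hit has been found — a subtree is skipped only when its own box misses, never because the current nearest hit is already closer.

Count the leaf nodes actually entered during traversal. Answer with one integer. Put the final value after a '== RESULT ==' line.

Walk:
N0 x:[19/2,57/2] y:[6,39] z:[-20,17] -> hit [19/2,17], descend [7, 15]
  N7 x:[29/2,57/2] y:[12,32] z:[-2,17] -> hit [29/2,17], descend [5, 6]
    N5 x:[29/2,57/2] y:[22,32] z:[-2,10] -> miss, prune
    N6 x:[31/2,21] y:[12,21] z:[12,17] -> hit [31/2,17], descend [11, 16]
      N11 x:[31/2,16] y:[12,16] z:[12,15] -> miss, prune
      N16 x:[41/2,21] y:[15,21] z:[12,17] -> miss, prune
  N15 x:[19/2,28] y:[6,39] z:[-20,-5] -> miss, prune

Visited [0, 7, 5, 6, 11, 16, 15]. Tests: 7 box, 0 leaf. Nearest: miss.

== RESULT ==
0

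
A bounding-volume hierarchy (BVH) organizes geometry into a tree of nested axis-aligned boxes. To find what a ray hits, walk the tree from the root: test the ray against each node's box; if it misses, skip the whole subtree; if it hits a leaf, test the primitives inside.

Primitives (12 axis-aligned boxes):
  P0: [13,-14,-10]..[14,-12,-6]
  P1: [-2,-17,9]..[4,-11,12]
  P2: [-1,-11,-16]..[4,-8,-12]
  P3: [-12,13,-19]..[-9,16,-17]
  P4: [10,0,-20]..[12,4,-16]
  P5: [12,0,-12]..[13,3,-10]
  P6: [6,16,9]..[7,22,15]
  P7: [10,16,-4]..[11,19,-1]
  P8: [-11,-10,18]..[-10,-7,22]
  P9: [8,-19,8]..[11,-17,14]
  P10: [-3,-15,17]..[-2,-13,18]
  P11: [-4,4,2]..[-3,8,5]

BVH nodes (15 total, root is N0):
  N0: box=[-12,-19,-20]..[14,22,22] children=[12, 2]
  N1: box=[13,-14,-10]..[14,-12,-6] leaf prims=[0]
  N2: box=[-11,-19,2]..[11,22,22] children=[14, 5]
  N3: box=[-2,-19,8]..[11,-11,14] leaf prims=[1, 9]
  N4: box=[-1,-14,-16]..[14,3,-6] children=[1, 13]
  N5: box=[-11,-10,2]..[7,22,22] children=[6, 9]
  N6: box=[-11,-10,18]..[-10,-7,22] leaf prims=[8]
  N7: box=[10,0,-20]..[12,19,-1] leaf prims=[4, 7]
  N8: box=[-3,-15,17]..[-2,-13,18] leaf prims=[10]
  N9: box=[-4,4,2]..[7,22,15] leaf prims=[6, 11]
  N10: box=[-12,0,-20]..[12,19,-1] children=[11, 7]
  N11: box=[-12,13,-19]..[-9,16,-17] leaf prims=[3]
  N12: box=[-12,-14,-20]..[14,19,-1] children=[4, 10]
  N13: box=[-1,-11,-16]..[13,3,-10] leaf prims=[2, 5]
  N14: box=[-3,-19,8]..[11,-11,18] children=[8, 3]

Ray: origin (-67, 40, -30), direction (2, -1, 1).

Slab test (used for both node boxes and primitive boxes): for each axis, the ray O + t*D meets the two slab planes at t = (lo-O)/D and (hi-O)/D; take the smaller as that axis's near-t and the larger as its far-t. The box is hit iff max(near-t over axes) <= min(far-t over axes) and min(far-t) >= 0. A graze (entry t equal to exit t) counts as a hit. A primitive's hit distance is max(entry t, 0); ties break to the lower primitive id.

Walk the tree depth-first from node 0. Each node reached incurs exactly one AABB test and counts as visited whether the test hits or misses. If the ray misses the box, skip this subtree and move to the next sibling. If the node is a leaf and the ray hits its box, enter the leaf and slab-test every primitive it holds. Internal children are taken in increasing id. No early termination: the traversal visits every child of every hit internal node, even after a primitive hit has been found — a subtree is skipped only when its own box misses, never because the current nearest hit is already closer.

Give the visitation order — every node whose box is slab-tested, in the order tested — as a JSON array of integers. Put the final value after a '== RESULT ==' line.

Trace the traversal:
N0 x:[55/2,81/2] y:[18,59] z:[10,52] -> hit [55/2,81/2], descend [2, 12]
  N2 x:[28,39] y:[18,59] z:[32,52] -> hit [32,39], descend [5, 14]
    N5 x:[28,37] y:[18,50] z:[32,52] -> hit [32,37], descend [6, 9]
      N6 x:[28,57/2] y:[47,50] z:[48,52] -> miss, prune
      N9 x:[63/2,37] y:[18,36] z:[32,45] -> hit [32,36] leaf, test {P6(miss), P11@t=32}
    N14 x:[32,39] y:[51,59] z:[38,48] -> miss, prune
  N12 x:[55/2,81/2] y:[21,54] z:[10,29] -> hit [55/2,29], descend [4, 10]
    N4 x:[33,81/2] y:[37,54] z:[14,24] -> miss, prune
    N10 x:[55/2,79/2] y:[21,40] z:[10,29] -> hit [55/2,29], descend [7, 11]
      N7 x:[77/2,79/2] y:[21,40] z:[10,29] -> miss, prune
      N11 x:[55/2,29] y:[24,27] z:[11,13] -> miss, prune

order=[0, 2, 5, 6, 9, 14, 12, 4, 10, 7, 11]  |boxes|=11  |leaves|=1  hit=P11

== RESULT ==
[0, 2, 5, 6, 9, 14, 12, 4, 10, 7, 11]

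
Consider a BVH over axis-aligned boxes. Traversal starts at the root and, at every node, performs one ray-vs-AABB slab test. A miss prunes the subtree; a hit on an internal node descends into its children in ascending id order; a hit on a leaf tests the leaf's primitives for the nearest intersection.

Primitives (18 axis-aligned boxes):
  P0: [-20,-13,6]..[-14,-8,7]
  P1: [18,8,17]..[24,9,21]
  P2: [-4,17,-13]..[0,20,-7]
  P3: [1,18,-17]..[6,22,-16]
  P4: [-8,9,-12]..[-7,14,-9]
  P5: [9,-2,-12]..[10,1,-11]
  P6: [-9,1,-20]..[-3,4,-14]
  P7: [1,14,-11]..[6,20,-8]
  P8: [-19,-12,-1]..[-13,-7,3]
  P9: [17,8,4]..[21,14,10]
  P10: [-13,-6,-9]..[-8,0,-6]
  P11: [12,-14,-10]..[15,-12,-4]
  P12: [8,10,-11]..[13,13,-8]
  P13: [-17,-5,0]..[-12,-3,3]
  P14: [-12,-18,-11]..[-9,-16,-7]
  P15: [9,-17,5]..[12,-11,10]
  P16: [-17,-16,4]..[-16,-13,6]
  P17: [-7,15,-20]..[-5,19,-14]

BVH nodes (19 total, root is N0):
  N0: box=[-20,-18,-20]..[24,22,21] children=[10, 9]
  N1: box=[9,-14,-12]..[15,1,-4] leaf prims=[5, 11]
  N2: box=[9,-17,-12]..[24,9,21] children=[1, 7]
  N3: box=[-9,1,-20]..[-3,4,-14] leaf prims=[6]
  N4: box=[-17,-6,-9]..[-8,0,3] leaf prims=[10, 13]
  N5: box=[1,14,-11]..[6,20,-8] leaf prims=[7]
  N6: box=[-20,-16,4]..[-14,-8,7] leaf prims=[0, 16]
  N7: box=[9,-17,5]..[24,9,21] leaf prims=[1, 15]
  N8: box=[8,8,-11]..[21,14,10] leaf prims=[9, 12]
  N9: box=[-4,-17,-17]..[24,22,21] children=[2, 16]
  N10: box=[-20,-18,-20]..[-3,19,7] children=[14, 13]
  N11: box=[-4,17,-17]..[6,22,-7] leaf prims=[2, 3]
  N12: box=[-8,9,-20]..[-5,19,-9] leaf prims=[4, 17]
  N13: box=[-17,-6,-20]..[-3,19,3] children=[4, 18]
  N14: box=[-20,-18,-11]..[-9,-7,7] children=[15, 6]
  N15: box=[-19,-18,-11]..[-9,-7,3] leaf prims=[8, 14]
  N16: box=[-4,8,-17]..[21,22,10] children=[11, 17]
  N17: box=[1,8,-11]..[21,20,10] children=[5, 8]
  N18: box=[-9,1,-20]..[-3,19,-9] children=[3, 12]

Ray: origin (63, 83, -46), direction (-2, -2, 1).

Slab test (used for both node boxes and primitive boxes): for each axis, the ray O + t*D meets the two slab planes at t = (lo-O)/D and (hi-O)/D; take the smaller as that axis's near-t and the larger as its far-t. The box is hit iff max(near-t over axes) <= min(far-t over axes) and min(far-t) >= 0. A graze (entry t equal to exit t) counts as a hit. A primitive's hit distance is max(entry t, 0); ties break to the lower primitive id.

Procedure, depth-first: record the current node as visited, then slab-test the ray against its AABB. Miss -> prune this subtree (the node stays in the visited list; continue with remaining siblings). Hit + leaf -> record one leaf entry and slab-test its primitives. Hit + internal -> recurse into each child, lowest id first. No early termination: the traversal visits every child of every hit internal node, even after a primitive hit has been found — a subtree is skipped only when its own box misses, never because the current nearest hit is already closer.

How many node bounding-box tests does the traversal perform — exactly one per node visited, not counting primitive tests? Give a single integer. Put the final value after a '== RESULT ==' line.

Trace the traversal:
N0 x:[39/2,83/2] y:[61/2,101/2] z:[26,67] -> hit [61/2,83/2], descend [9, 10]
  N9 x:[39/2,67/2] y:[61/2,50] z:[29,67] -> hit [61/2,67/2], descend [2, 16]
    N2 x:[39/2,27] y:[37,50] z:[34,67] -> miss, prune
    N16 x:[21,67/2] y:[61/2,75/2] z:[29,56] -> hit [61/2,67/2], descend [11, 17]
      N11 x:[57/2,67/2] y:[61/2,33] z:[29,39] -> hit [61/2,33] leaf, test {P2@t=33, P3(miss)}
      N17 x:[21,31] y:[63/2,75/2] z:[35,56] -> miss, prune
  N10 x:[33,83/2] y:[32,101/2] z:[26,53] -> hit [33,83/2], descend [13, 14]
    N13 x:[33,40] y:[32,89/2] z:[26,49] -> hit [33,40], descend [4, 18]
      N4 x:[71/2,40] y:[83/2,89/2] z:[37,49] -> miss, prune
      N18 x:[33,36] y:[32,41] z:[26,37] -> hit [33,36], descend [3, 12]
        N3 x:[33,36] y:[79/2,41] z:[26,32] -> miss, prune
        N12 x:[34,71/2] y:[32,37] z:[26,37] -> hit [34,71/2] leaf, test {P4@t=35, P17(miss)}
    N14 x:[36,83/2] y:[45,101/2] z:[35,53] -> miss, prune

Visited [0, 9, 2, 16, 11, 17, 10, 13, 4, 18, 3, 12, 14]. Tests: 13 box, 2 leaf. Nearest: P2.

== RESULT ==
13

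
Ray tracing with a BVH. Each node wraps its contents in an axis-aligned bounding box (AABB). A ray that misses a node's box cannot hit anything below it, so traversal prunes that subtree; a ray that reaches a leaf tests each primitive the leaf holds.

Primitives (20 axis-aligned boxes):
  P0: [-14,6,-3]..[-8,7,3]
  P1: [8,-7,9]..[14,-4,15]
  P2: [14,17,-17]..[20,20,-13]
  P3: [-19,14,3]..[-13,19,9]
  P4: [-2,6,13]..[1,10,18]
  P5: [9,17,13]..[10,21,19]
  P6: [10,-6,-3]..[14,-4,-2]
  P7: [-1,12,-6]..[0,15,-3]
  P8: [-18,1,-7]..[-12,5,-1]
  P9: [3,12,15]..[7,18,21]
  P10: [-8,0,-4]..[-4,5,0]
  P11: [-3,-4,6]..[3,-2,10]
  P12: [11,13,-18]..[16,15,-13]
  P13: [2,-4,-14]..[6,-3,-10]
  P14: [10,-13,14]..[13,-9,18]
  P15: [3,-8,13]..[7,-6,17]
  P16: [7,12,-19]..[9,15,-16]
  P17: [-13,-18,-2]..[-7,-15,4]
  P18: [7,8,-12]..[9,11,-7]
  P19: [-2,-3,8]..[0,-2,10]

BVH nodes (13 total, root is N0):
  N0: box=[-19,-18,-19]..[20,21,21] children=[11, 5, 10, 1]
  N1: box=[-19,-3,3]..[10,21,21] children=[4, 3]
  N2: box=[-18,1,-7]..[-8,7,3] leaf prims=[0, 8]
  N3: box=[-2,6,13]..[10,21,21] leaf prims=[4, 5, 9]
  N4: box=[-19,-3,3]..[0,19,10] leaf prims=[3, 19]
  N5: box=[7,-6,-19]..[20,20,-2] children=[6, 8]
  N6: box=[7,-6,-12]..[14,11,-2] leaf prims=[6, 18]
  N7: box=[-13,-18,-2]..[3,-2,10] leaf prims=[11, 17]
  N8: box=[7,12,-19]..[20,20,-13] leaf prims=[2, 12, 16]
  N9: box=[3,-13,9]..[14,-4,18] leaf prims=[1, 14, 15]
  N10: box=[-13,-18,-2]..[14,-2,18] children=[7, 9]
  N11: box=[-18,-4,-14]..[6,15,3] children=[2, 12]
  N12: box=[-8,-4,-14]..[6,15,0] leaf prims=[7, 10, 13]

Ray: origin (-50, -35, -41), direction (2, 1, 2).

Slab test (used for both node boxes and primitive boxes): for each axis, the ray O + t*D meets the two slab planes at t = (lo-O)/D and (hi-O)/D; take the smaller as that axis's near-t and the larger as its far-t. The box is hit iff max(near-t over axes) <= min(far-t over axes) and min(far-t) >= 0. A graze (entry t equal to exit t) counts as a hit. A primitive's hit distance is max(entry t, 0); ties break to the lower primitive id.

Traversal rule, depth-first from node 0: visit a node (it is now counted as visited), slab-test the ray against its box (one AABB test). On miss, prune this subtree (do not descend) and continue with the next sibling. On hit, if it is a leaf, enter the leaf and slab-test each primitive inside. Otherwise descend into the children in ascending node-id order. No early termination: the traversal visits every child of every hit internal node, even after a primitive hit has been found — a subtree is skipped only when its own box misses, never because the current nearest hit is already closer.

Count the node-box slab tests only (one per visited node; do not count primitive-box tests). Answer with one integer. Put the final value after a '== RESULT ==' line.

Walk:
N0 x:[31/2,35] y:[17,56] z:[11,31] -> hit [17,31], descend [1, 5, 10, 11]
  N1 x:[31/2,30] y:[32,56] z:[22,31] -> miss, prune
  N5 x:[57/2,35] y:[29,55] z:[11,39/2] -> miss, prune
  N10 x:[37/2,32] y:[17,33] z:[39/2,59/2] -> hit [39/2,59/2], descend [7, 9]
    N7 x:[37/2,53/2] y:[17,33] z:[39/2,51/2] -> hit [39/2,51/2] leaf, test {P11(miss), P17@t=39/2}
    N9 x:[53/2,32] y:[22,31] z:[25,59/2] -> hit [53/2,59/2] leaf, test {P1(miss), P14(miss), P15@t=27}
  N11 x:[16,28] y:[31,50] z:[27/2,22] -> miss, prune

7 AABB tests over nodes [0, 1, 5, 10, 7, 9, 11]; 2 leaves entered; closest P17.

== RESULT ==
7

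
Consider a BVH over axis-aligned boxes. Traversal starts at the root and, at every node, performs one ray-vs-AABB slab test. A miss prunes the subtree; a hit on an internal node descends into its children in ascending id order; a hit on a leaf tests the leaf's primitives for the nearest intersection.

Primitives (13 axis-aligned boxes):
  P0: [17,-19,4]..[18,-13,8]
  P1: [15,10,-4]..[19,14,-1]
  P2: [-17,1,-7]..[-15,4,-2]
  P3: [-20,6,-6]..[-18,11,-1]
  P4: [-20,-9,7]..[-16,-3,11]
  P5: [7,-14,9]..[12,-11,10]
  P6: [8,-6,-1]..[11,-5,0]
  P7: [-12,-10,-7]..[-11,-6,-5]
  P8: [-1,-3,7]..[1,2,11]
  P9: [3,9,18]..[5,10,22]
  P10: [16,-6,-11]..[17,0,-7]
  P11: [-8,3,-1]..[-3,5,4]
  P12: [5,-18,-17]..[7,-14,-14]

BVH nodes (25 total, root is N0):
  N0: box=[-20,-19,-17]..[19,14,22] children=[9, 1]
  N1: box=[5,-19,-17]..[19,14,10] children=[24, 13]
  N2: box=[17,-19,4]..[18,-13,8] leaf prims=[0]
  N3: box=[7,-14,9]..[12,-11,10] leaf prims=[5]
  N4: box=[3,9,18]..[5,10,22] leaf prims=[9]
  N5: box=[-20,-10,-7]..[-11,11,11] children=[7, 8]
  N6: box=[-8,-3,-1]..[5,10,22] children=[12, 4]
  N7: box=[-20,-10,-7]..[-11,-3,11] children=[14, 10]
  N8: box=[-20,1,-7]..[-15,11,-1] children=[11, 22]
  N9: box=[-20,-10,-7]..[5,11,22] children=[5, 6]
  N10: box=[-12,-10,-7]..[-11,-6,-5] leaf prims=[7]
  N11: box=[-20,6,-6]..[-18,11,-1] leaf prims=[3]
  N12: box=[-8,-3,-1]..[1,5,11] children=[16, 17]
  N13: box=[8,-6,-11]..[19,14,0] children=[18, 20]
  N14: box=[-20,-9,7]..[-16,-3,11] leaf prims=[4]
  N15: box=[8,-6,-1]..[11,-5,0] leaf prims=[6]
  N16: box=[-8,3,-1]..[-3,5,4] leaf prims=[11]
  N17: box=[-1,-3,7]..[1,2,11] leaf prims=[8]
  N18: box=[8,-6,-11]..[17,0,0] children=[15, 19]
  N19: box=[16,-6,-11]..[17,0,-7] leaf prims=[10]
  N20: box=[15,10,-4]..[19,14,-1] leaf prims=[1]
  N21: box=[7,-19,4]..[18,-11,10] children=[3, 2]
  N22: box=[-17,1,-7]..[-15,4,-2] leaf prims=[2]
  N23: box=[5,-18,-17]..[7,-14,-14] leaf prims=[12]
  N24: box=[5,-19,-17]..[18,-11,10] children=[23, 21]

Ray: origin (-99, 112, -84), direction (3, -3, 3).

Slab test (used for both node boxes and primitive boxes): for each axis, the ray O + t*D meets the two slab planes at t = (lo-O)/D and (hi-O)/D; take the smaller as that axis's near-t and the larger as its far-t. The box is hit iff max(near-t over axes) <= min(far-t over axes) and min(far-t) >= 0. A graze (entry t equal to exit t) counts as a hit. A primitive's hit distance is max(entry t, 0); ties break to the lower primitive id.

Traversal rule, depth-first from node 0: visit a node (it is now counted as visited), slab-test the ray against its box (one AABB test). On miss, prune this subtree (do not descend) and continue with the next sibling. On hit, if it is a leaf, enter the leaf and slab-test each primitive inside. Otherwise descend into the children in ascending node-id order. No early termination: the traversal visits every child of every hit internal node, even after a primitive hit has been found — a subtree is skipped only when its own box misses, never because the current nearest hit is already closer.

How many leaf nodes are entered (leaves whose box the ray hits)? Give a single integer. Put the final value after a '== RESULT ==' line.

Walk:
N0 x:[79/3,118/3] y:[98/3,131/3] z:[67/3,106/3] -> hit [98/3,106/3], descend [1, 9]
  N1 x:[104/3,118/3] y:[98/3,131/3] z:[67/3,94/3] -> miss, prune
  N9 x:[79/3,104/3] y:[101/3,122/3] z:[77/3,106/3] -> hit [101/3,104/3], descend [5, 6]
    N5 x:[79/3,88/3] y:[101/3,122/3] z:[77/3,95/3] -> miss, prune
    N6 x:[91/3,104/3] y:[34,115/3] z:[83/3,106/3] -> hit [34,104/3], descend [4, 12]
      N4 x:[34,104/3] y:[34,103/3] z:[34,106/3] -> hit [34,103/3] leaf, test {P9@t=34}
      N12 x:[91/3,100/3] y:[107/3,115/3] z:[83/3,95/3] -> miss, prune

7 AABB tests over nodes [0, 1, 9, 5, 6, 4, 12]; 1 leaf entered; closest P9.

== RESULT ==
1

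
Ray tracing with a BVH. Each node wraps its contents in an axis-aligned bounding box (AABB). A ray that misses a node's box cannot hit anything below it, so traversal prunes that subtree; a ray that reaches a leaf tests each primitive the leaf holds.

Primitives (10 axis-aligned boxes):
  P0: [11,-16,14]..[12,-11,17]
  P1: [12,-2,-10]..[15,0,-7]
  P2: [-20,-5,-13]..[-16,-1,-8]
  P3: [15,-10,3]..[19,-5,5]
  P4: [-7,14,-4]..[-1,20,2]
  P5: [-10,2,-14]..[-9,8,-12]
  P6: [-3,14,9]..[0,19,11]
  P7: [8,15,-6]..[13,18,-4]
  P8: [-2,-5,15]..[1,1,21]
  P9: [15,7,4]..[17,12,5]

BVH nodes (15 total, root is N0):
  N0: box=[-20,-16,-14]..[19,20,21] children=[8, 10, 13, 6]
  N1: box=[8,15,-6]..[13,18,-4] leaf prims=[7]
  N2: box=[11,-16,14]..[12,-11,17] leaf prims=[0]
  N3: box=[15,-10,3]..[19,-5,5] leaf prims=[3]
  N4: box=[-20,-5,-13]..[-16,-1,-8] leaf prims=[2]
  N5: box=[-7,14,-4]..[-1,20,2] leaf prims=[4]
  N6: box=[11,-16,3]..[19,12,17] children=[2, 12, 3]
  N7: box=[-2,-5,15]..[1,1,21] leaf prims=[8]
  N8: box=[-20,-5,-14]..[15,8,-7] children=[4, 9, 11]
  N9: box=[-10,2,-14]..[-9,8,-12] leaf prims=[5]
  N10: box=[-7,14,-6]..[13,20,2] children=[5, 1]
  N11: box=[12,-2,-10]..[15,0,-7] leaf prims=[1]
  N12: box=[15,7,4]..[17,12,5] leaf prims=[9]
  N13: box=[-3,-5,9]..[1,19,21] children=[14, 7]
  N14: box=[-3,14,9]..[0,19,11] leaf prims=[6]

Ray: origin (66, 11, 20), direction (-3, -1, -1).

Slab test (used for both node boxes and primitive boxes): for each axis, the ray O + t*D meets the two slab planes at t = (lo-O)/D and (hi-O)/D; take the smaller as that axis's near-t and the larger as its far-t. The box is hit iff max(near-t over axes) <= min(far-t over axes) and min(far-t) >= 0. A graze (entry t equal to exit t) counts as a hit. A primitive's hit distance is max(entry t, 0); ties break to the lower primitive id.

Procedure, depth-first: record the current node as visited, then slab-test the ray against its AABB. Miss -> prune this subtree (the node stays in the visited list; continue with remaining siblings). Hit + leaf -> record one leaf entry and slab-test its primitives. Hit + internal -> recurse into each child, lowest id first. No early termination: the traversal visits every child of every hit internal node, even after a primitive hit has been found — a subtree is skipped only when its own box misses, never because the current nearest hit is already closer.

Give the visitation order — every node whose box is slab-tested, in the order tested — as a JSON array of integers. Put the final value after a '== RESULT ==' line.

Traverse from the root:
N0 x:[47/3,86/3] y:[-9,27] z:[-1,34] -> hit [47/3,27], descend [6, 8, 10, 13]
  N6 x:[47/3,55/3] y:[-1,27] z:[3,17] -> hit [47/3,17], descend [2, 3, 12]
    N2 x:[18,55/3] y:[22,27] z:[3,6] -> miss, prune
    N3 x:[47/3,17] y:[16,21] z:[15,17] -> hit [16,17] leaf, test {P3@t=16}
    N12 x:[49/3,17] y:[-1,4] z:[15,16] -> miss, prune
  N8 x:[17,86/3] y:[3,16] z:[27,34] -> miss, prune
  N10 x:[53/3,73/3] y:[-9,-3] z:[18,26] -> miss, prune
  N13 x:[65/3,23] y:[-8,16] z:[-1,11] -> miss, prune

8 AABB tests over nodes [0, 6, 2, 3, 12, 8, 10, 13]; 1 leaf entered; closest P3.

== RESULT ==
[0, 6, 2, 3, 12, 8, 10, 13]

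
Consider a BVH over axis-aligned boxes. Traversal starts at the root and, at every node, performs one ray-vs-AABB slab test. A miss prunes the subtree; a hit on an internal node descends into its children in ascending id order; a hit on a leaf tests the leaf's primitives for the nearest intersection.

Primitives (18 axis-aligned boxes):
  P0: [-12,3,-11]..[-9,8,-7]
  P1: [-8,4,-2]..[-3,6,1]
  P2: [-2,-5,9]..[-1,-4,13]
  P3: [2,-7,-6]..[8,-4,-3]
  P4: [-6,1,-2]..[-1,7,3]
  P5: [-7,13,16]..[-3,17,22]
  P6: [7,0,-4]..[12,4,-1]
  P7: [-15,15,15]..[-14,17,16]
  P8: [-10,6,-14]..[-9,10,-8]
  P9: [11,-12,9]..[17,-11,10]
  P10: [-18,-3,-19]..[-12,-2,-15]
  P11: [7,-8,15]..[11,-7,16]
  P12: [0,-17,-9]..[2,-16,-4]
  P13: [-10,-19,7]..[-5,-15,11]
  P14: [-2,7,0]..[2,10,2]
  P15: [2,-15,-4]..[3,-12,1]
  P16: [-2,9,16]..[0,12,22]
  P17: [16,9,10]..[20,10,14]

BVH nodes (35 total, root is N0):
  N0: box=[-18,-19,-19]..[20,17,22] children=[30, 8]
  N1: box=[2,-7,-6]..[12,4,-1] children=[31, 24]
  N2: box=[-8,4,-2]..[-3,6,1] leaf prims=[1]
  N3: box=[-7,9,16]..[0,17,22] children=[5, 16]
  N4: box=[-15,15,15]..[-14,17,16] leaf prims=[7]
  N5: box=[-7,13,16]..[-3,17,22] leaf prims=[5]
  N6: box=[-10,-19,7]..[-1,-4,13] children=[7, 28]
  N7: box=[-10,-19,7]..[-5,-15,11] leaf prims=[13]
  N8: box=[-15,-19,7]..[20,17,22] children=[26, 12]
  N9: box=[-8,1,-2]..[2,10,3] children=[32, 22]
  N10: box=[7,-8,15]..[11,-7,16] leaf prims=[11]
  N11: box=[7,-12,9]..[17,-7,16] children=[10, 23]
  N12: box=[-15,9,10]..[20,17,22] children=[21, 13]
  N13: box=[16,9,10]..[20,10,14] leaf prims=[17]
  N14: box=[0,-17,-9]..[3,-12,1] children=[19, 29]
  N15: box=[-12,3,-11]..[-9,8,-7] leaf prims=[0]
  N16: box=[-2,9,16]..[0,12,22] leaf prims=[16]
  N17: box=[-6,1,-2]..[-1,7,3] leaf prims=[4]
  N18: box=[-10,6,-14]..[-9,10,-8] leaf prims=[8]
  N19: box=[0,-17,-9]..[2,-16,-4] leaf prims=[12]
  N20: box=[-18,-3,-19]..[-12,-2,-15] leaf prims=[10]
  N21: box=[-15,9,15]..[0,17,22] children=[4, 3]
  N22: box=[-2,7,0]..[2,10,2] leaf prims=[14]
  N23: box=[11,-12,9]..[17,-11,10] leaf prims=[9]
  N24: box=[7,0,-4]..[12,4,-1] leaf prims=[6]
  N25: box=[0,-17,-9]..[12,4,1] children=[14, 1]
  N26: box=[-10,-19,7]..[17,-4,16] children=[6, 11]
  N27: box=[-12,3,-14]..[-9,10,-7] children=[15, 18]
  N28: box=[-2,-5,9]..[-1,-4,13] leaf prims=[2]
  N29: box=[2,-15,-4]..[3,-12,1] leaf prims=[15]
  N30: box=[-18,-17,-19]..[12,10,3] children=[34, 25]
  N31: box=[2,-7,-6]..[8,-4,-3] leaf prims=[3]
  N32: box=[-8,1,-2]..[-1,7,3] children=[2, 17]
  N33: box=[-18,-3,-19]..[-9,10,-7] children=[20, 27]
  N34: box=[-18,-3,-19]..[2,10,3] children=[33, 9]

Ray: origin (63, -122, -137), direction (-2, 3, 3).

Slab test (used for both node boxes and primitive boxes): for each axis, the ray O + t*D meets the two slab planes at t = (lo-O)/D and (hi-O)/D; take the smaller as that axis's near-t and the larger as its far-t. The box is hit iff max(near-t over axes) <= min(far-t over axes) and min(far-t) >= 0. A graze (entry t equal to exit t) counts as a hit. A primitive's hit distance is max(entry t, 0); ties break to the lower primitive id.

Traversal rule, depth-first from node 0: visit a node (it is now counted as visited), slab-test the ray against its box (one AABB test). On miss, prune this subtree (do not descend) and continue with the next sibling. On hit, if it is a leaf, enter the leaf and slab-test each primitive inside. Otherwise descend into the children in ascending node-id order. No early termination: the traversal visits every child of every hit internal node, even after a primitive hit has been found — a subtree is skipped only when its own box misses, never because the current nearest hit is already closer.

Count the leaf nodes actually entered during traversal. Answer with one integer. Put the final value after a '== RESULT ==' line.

Walk:
N0 x:[43/2,81/2] y:[103/3,139/3] z:[118/3,53] -> hit [118/3,81/2], descend [8, 30]
  N8 x:[43/2,39] y:[103/3,139/3] z:[48,53] -> miss, prune
  N30 x:[51/2,81/2] y:[35,44] z:[118/3,140/3] -> hit [118/3,81/2], descend [25, 34]
    N25 x:[51/2,63/2] y:[35,42] z:[128/3,46] -> miss, prune
    N34 x:[61/2,81/2] y:[119/3,44] z:[118/3,140/3] -> hit [119/3,81/2], descend [9, 33]
      N9 x:[61/2,71/2] y:[41,44] z:[45,140/3] -> miss, prune
      N33 x:[36,81/2] y:[119/3,44] z:[118/3,130/3] -> hit [119/3,81/2], descend [20, 27]
        N20 x:[75/2,81/2] y:[119/3,40] z:[118/3,122/3] -> hit [119/3,40] leaf, test {P10@t=119/3}
        N27 x:[36,75/2] y:[125/3,44] z:[41,130/3] -> miss, prune

Visited [0, 8, 30, 25, 34, 9, 33, 20, 27]. Tests: 9 box, 1 leaf. Nearest: P10.

== RESULT ==
1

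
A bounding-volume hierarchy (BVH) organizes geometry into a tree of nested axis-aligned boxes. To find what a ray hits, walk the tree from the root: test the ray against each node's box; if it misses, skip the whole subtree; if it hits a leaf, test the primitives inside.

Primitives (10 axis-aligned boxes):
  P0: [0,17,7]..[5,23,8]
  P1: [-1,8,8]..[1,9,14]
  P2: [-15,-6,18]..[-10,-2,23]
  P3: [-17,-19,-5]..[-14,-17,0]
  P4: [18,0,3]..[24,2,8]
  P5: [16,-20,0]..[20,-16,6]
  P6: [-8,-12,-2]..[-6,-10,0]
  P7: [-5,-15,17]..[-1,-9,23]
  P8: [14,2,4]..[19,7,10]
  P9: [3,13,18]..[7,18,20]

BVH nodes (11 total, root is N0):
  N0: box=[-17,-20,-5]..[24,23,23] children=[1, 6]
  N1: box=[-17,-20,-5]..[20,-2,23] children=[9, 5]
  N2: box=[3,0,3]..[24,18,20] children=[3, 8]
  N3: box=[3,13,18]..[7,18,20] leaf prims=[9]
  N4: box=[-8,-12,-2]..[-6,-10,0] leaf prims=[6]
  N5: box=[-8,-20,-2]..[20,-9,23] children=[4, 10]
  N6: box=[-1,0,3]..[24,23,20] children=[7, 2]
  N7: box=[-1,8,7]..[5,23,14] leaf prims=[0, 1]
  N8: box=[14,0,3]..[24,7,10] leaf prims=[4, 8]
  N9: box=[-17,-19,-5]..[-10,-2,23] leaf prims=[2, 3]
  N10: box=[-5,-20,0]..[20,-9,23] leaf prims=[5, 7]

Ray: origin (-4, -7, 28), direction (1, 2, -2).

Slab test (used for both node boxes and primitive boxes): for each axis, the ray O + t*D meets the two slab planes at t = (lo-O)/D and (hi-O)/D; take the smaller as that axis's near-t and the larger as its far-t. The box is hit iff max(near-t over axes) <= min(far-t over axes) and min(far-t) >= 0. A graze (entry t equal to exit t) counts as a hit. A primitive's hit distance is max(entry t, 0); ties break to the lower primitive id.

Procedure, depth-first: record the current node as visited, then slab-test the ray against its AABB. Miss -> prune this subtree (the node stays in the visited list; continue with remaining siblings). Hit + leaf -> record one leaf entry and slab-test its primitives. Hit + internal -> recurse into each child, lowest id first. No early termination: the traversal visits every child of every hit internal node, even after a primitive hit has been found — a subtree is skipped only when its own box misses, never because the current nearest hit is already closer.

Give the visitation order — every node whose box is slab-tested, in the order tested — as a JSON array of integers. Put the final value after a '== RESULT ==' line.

Trace the traversal:
N0 x:[-13,28] y:[-13/2,15] z:[5/2,33/2] -> hit [5/2,15], descend [1, 6]
  N1 x:[-13,24] y:[-13/2,5/2] z:[5/2,33/2] -> hit [5/2,5/2], descend [5, 9]
    N5 x:[-4,24] y:[-13/2,-1] z:[5/2,15] -> miss, prune
    N9 x:[-13,-6] y:[-6,5/2] z:[5/2,33/2] -> miss, prune
  N6 x:[3,28] y:[7/2,15] z:[4,25/2] -> hit [4,25/2], descend [2, 7]
    N2 x:[7,28] y:[7/2,25/2] z:[4,25/2] -> hit [7,25/2], descend [3, 8]
      N3 x:[7,11] y:[10,25/2] z:[4,5] -> miss, prune
      N8 x:[18,28] y:[7/2,7] z:[9,25/2] -> miss, prune
    N7 x:[3,9] y:[15/2,15] z:[7,21/2] -> hit [15/2,9] leaf, test {P0(miss), P1(miss)}

Summary -> nodes [0, 1, 5, 9, 6, 2, 3, 8, 7]; box-tests=9; leaf-entries=1; first=miss

== RESULT ==
[0, 1, 5, 9, 6, 2, 3, 8, 7]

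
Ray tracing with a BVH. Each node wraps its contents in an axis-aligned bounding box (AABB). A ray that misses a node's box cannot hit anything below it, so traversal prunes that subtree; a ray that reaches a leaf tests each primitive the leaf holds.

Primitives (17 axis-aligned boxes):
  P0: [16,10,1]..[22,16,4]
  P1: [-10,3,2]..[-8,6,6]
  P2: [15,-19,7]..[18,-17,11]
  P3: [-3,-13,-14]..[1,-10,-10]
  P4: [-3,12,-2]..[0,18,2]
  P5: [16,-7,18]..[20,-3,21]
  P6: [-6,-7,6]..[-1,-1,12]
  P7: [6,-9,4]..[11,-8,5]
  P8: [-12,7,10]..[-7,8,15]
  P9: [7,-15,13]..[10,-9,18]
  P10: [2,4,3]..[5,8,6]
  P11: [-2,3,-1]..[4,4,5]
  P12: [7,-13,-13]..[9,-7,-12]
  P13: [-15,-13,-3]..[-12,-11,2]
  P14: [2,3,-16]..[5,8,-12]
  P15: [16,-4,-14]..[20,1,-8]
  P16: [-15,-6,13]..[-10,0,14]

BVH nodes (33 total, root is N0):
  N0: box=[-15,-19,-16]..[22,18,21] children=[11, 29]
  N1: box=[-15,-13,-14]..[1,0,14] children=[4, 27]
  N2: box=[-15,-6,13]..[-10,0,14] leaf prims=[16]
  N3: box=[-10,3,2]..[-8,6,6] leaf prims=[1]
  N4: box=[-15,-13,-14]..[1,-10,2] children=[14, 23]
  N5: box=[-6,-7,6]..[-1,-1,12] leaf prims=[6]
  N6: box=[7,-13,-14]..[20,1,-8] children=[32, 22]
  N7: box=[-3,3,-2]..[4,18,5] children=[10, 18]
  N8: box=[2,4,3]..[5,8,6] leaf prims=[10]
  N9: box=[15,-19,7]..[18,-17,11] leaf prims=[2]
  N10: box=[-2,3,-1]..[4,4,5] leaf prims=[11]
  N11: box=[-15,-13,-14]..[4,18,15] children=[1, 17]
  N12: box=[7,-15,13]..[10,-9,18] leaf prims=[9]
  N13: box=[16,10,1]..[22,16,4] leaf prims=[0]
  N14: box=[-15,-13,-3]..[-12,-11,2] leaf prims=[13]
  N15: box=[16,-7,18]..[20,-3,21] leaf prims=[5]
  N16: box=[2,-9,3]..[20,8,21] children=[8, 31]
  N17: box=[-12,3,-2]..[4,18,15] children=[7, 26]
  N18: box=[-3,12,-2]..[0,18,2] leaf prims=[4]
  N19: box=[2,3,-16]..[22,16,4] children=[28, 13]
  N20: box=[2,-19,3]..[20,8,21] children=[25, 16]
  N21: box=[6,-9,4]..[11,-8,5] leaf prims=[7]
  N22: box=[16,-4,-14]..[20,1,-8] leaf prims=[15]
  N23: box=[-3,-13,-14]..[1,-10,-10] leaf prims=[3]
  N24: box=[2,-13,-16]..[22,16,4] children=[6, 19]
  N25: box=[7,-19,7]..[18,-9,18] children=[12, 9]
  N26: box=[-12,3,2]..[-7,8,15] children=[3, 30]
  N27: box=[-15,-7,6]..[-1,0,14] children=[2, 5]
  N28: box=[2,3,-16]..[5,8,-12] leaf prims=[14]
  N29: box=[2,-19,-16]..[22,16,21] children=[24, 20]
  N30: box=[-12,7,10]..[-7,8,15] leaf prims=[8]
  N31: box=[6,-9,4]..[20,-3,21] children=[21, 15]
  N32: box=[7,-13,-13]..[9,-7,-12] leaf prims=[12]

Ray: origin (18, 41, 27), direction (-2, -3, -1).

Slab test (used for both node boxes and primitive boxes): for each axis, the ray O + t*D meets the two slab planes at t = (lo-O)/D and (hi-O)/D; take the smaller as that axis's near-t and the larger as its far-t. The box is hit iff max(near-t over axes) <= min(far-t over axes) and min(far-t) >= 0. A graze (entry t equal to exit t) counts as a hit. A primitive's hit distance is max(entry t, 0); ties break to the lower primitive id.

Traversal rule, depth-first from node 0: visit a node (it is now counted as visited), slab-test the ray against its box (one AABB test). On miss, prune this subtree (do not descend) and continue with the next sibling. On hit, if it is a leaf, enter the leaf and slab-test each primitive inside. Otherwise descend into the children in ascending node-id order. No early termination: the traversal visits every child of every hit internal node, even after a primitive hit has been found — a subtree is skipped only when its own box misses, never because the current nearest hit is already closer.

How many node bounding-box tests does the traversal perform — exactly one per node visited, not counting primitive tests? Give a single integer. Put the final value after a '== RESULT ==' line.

Traverse from the root:
N0 x:[-2,33/2] y:[23/3,20] z:[6,43] -> hit [23/3,33/2], descend [11, 29]
  N11 x:[7,33/2] y:[23/3,18] z:[12,41] -> hit [12,33/2], descend [1, 17]
    N1 x:[17/2,33/2] y:[41/3,18] z:[13,41] -> hit [41/3,33/2], descend [4, 27]
      N4 x:[17/2,33/2] y:[17,18] z:[25,41] -> miss, prune
      N27 x:[19/2,33/2] y:[41/3,16] z:[13,21] -> hit [41/3,16], descend [2, 5]
        N2 x:[14,33/2] y:[41/3,47/3] z:[13,14] -> hit [14,14] leaf, test {P16@t=14}
        N5 x:[19/2,12] y:[14,16] z:[15,21] -> miss, prune
    N17 x:[7,15] y:[23/3,38/3] z:[12,29] -> hit [12,38/3], descend [7, 26]
      N7 x:[7,21/2] y:[23/3,38/3] z:[22,29] -> miss, prune
      N26 x:[25/2,15] y:[11,38/3] z:[12,25] -> hit [25/2,38/3], descend [3, 30]
        N3 x:[13,14] y:[35/3,38/3] z:[21,25] -> miss, prune
        N30 x:[25/2,15] y:[11,34/3] z:[12,17] -> miss, prune
  N29 x:[-2,8] y:[25/3,20] z:[6,43] -> miss, prune

13 AABB tests over nodes [0, 11, 1, 4, 27, 2, 5, 17, 7, 26, 3, 30, 29]; 1 leaf entered; closest P16.

== RESULT ==
13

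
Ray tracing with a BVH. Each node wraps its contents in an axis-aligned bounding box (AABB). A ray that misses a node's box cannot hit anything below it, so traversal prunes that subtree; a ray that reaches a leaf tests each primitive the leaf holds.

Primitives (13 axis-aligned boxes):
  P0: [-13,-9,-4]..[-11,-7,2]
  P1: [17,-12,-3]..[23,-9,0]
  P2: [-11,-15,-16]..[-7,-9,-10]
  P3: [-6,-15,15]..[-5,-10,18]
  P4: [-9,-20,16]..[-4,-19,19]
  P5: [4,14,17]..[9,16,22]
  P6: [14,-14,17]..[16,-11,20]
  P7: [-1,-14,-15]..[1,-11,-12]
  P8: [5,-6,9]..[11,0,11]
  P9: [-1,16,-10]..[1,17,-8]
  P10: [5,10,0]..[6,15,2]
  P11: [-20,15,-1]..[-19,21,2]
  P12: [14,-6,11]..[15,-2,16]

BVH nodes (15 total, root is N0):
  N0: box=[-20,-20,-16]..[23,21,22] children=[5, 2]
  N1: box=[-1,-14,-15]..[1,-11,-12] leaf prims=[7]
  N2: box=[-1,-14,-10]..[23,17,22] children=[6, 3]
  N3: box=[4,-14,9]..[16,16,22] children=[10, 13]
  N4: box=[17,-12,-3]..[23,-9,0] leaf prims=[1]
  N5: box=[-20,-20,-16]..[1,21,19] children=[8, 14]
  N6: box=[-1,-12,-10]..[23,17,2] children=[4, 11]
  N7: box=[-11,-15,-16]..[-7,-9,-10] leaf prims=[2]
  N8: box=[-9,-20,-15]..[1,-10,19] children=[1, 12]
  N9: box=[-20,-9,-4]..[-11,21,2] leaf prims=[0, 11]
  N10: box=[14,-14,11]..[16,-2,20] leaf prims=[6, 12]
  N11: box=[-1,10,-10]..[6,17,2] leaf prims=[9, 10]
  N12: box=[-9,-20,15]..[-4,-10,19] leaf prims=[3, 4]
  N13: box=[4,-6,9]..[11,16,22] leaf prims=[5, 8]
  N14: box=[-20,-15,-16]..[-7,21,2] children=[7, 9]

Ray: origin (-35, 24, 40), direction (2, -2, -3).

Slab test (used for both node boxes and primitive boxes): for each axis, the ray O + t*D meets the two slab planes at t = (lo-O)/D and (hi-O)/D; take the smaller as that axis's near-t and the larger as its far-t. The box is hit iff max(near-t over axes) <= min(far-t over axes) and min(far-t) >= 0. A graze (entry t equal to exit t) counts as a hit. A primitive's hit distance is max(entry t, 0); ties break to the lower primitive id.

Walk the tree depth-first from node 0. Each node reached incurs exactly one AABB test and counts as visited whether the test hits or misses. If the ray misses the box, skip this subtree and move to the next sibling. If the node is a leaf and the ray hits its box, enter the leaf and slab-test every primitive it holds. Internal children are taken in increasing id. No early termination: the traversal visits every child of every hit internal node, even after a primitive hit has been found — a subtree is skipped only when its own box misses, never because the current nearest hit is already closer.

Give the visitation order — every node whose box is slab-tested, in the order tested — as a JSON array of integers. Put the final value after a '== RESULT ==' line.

Traverse from the root:
N0 x:[15/2,29] y:[3/2,22] z:[6,56/3] -> hit [15/2,56/3], descend [2, 5]
  N2 x:[17,29] y:[7/2,19] z:[6,50/3] -> miss, prune
  N5 x:[15/2,18] y:[3/2,22] z:[7,56/3] -> hit [15/2,18], descend [8, 14]
    N8 x:[13,18] y:[17,22] z:[7,55/3] -> hit [17,18], descend [1, 12]
      N1 x:[17,18] y:[35/2,19] z:[52/3,55/3] -> hit [35/2,18] leaf, test {P7@t=35/2}
      N12 x:[13,31/2] y:[17,22] z:[7,25/3] -> miss, prune
    N14 x:[15/2,14] y:[3/2,39/2] z:[38/3,56/3] -> hit [38/3,14], descend [7, 9]
      N7 x:[12,14] y:[33/2,39/2] z:[50/3,56/3] -> miss, prune
      N9 x:[15/2,12] y:[3/2,33/2] z:[38/3,44/3] -> miss, prune

9 AABB tests over nodes [0, 2, 5, 8, 1, 12, 14, 7, 9]; 1 leaf entered; closest P7.

== RESULT ==
[0, 2, 5, 8, 1, 12, 14, 7, 9]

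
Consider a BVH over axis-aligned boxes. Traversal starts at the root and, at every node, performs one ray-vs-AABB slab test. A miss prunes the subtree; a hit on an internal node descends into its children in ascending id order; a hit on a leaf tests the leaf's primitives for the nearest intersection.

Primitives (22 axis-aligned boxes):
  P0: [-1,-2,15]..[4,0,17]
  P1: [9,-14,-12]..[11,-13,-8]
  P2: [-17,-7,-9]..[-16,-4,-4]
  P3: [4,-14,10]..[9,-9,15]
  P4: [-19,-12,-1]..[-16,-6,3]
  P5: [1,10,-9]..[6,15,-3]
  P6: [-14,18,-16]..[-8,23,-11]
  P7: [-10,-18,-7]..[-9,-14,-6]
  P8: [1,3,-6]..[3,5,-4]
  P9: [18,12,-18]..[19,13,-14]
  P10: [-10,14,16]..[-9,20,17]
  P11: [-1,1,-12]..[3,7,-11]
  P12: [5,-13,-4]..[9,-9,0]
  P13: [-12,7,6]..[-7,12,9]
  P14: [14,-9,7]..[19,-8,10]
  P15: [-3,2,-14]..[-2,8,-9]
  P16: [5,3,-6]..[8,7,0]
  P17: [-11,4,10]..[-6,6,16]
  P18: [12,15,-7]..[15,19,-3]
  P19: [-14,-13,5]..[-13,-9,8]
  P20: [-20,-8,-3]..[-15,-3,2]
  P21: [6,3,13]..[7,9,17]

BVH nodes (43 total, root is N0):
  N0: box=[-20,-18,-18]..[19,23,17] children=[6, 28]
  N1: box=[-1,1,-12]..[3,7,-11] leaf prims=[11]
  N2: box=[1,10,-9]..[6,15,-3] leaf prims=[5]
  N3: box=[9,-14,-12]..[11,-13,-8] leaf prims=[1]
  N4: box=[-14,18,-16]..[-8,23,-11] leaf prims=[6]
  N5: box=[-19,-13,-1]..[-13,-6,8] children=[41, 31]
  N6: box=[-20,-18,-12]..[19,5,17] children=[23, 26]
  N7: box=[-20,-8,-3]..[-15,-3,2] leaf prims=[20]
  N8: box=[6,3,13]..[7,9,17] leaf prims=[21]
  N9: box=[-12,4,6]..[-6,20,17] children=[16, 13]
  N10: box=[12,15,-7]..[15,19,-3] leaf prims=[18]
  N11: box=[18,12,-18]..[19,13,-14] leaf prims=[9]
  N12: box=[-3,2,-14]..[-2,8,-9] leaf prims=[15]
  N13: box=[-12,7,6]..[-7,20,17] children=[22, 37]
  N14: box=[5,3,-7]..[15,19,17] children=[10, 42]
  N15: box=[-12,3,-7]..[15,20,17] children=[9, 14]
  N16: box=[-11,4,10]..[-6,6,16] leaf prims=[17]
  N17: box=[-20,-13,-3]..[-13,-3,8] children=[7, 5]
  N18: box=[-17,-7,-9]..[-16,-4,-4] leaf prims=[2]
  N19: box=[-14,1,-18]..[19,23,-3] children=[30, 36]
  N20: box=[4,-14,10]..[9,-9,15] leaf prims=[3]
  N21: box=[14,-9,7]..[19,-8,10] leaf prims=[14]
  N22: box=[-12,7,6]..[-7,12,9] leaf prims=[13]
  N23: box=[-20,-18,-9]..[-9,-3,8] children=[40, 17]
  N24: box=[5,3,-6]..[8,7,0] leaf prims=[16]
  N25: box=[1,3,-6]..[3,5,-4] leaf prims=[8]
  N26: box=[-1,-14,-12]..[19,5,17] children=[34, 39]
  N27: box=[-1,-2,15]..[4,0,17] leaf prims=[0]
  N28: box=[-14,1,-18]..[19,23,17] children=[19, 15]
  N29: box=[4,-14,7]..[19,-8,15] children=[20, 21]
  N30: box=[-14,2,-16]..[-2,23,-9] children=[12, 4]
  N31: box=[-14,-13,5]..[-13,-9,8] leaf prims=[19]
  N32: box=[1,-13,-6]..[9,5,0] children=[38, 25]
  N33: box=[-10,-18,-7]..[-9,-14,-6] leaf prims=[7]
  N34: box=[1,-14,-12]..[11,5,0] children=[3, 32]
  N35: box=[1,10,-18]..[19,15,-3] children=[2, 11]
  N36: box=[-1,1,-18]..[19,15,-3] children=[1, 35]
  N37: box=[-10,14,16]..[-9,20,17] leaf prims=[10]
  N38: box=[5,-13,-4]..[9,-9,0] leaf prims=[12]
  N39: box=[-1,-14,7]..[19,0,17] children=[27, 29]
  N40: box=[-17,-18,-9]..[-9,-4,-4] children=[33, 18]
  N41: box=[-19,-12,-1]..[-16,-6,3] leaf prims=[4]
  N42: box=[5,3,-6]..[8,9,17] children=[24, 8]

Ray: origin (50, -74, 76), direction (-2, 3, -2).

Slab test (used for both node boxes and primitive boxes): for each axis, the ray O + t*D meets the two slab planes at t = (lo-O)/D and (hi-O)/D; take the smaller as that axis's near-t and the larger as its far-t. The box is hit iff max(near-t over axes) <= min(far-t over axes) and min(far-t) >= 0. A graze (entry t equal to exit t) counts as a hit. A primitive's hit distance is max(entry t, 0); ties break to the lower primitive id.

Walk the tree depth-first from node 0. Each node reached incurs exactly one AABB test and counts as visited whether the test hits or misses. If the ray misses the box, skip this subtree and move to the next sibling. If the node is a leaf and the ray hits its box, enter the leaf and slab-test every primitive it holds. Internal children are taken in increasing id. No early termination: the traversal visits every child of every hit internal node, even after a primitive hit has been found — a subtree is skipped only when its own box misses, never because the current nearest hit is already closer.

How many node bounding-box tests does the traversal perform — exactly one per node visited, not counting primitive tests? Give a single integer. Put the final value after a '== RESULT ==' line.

Traverse from the root:
N0 x:[31/2,35] y:[56/3,97/3] z:[59/2,47] -> hit [59/2,97/3], descend [6, 28]
  N6 x:[31/2,35] y:[56/3,79/3] z:[59/2,44] -> miss, prune
  N28 x:[31/2,32] y:[25,97/3] z:[59/2,47] -> hit [59/2,32], descend [15, 19]
    N15 x:[35/2,31] y:[77/3,94/3] z:[59/2,83/2] -> hit [59/2,31], descend [9, 14]
      N9 x:[28,31] y:[26,94/3] z:[59/2,35] -> hit [59/2,31], descend [13, 16]
        N13 x:[57/2,31] y:[27,94/3] z:[59/2,35] -> hit [59/2,31], descend [22, 37]
          N22 x:[57/2,31] y:[27,86/3] z:[67/2,35] -> miss, prune
          N37 x:[59/2,30] y:[88/3,94/3] z:[59/2,30] -> hit [59/2,30] leaf, test {P10@t=59/2}
        N16 x:[28,61/2] y:[26,80/3] z:[30,33] -> miss, prune
      N14 x:[35/2,45/2] y:[77/3,31] z:[59/2,83/2] -> miss, prune
    N19 x:[31/2,32] y:[25,97/3] z:[79/2,47] -> miss, prune

Summary -> nodes [0, 6, 28, 15, 9, 13, 22, 37, 16, 14, 19]; box-tests=11; leaf-entries=1; first=P10

== RESULT ==
11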